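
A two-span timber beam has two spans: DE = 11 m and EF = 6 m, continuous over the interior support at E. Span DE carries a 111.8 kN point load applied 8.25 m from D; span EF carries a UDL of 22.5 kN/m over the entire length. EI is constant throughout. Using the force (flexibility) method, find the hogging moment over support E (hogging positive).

M_E = 166.3 kN·m

Insert a hinge at E; M_E is the redundant, and each span becomes simply supported.
End slopes at the hinge E, treating each span as simply supported:
  span DE: point load 111.8 at a = 8.25: Pab(L + a)/(6LEI) = 739.8/EI
  span EF: UDL 22.5: wL³/(24EI) = 202.5/EI
  relative rotation θ_0 = (739.8 + 202.5)/EI = 942.3/EI
A unit hogging moment at E produces rotation L₁/(3EI) + L₂/(3EI) = 5.667/EI.
Slope continuity at E: θ_0 = M_E·5.667/EI, so M_E = 942.3/5.667 = 166.3 kN·m (hogging).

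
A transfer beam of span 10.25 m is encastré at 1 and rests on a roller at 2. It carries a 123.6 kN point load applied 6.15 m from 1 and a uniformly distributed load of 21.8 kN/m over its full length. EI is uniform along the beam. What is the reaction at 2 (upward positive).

R_2 = 137.2 kN

Remove the prop at 2; the released (primary) structure is a cantilever built in at 1.
Free-end deflection of the primary structure under the applied loading (downward +):
  point load 123.6 at a = 6.15: Pa²(3L − a)/(6EI) = 19167/EI
  UDL 21.8: wL⁴/(8EI) = 30079/EI
  δ_0 = 49246/EI
Tip deflection under a unit load at 2: L³/(3EI) = 359/EI.
Compatibility at 2: δ_0 − R_2·δ_{22} = 0, so R_2 = 49246/359 = 137.2 kN.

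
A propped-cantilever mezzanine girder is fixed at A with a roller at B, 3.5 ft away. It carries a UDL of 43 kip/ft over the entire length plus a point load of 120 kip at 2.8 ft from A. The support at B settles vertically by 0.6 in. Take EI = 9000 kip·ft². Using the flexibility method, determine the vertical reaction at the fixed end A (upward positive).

R_A = 161.1 kip

Release the roller at B. Primary structure: cantilever fixed at A.
Downward deflection at the released point B due to the loads:
  UDL 43: wL⁴/(8EI) = 806.6/EI
  point load 120 at a = 2.8: Pa²(3L − a)/(6EI) = 1207/EI
  δ_0 = 2014/EI
Flexibility coefficient — unit upward force at B: δ_{BB} = L³/(3EI) = 14.29/EI.
With EI = 9000 kip·ft²: δ_0 = 0.22377 ft and δ_{BB} = 0.001588 ft/kip.
Compatibility — the beam at B must follow the support down by 0.05 ft: δ_0 − R_B·δ_{BB} = 0.05, so R_B = (0.22377 − 0.05)/0.001588 = 109.4 kip.
Vertical equilibrium: R_A = ΣP − R_B = 270.5 − 109.4 = 161.1 kip.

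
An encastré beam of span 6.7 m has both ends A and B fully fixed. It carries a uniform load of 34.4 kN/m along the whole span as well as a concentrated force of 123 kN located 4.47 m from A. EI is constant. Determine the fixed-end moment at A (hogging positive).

M_A = 189.6 kN·m

Take the two fixed-end moments M_A, M_B as redundants; the released structure is the simple span AB.
End rotations of the released simple span under the applied load (×1/EI):
  at A: UDL 34.4: wL³/(24EI) = 431.1/EI
  at B: UDL 34.4: wL³/(24EI) = 431.1/EI
  at A: point load 123 at a = 4.47: Pab(L + b)/(6LEI) = 272.4/EI
  at B: point load 123 at a = 4.47: Pab(L + a)/(6LEI) = 340.7/EI
  θ_A0 = 703.5/EI,  θ_B0 = 771.8/EI
Flexibility coefficients: a unit moment at one end gives L/(3EI) there and L/(6EI) at the far end, so f₁₁ = f₂₂ = 2.233/EI and f₁₂ = f₂₁ = 1.117/EI.
Compatibility — zero rotation at each built-in end:
  2.233 M_A + 1.117 M_B = 703.5
  1.117 M_A + 2.233 M_B = 771.8
Solving the pair gives M_A = 189.6 kN·m and M_B = 250.8 kN·m (hogging).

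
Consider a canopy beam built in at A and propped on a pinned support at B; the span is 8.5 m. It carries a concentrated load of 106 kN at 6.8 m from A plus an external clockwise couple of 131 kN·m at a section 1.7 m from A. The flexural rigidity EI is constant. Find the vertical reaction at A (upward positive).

R_A = 23.05 kN

Remove the prop at B; the released (primary) structure is a cantilever built in at A.
Free-end deflection of the primary structure under the applied loading (downward +):
  point load 106 at a = 6.8: Pa²(3L − a)/(6EI) = 15276/EI
  clockwise couple 131 at a = 1.7: M₀a(2L − a)/(2EI) = 1704/EI
  δ_0 = 16980/EI
Tip deflection under a unit load at B: L³/(3EI) = 204.7/EI.
The prop prevents deflection at B: R_B = δ_0/δ_{BB} = 16980/204.7 = 82.95 kN.
Vertical equilibrium: R_A = ΣP − R_B = 106 − 82.95 = 23.05 kN.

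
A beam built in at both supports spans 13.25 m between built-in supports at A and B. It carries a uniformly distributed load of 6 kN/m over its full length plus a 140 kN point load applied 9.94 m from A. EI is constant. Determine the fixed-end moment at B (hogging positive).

Take the two fixed-end moments M_A, M_B as redundants; the released structure is the simple span AB.
On the primary (simply-supported) span, the end slopes from the loading are:
  at A: UDL 6: wL³/(24EI) = 581.6/EI
  at B: UDL 6: wL³/(24EI) = 581.6/EI
  at A: point load 140 at a = 9.94: Pab(L + b)/(6LEI) = 959.5/EI
  at B: point load 140 at a = 9.94: Pab(L + a)/(6LEI) = 1344/EI
  θ_A0 = 1541/EI,  θ_B0 = 1925/EI
Flexibility coefficients: a unit moment at one end gives L/(3EI) there and L/(6EI) at the far end, so f₁₁ = f₂₂ = 4.417/EI and f₁₂ = f₂₁ = 2.208/EI.
Compatibility — zero rotation at each built-in end:
  4.417 M_A + 2.208 M_B = 1541
  2.208 M_A + 4.417 M_B = 1925
Solving the pair gives M_A = 174.6 kN·m and M_B = 348.6 kN·m (hogging).

M_B = 348.6 kN·m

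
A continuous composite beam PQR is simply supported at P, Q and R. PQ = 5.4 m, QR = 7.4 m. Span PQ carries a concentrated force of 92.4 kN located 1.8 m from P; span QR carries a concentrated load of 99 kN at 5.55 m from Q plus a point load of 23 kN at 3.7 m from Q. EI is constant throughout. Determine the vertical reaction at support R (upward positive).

R_R = 72.34 kN

Insert a hinge at Q; M_Q is the redundant, and each span becomes simply supported.
End slopes at the hinge Q, treating each span as simply supported:
  span PQ: point load 92.4 at a = 1.8: Pab(L + a)/(6LEI) = 133.1/EI
  span QR: point load 99 at a = 5.55: Pab(L + b)/(6LEI) = 211.8/EI
  span QR: point load 23 at a = 3.7: Pab(L + b)/(6LEI) = 78.72/EI
  relative rotation θ_0 = (133.1 + 290.5)/EI = 423.5/EI
A unit hogging moment at Q produces rotation L₁/(3EI) + L₂/(3EI) = 4.267/EI.
Compatibility: M_Q·(L₁+L₂)/(3EI) = θ_0, giving M_Q = 99.27 kN·m (hogging).
Span QR, ΣM about R: R_Q^{QR}·7.4 = 268.2 + 99.27, so R_Q^{QR} = 49.66 kN and R_R = 122 − 49.66 = 72.34 kN.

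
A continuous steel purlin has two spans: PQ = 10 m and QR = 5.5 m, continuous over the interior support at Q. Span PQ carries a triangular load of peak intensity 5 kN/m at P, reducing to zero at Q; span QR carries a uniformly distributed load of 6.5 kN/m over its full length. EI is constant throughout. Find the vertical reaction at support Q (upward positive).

Release continuity at Q by inserting a hinge; the redundant is the internal moment M_Q. The primary structure is two simply-supported spans PQ and QR.
Rotations at Q on the released spans (each span's end-slope, ×1/EI):
  span PQ: triangular load, peak 5: 7w₀L³/(360EI) = 97.22/EI
  span QR: UDL 6.5: wL³/(24EI) = 45.06/EI
  relative rotation θ_0 = (97.22 + 45.06)/EI = 142.3/EI
A unit hogging moment at Q produces rotation L₁/(3EI) + L₂/(3EI) = 5.167/EI.
Slope continuity at Q: θ_0 = M_Q·5.167/EI, so M_Q = 142.3/5.167 = 27.54 kN·m (hogging).
Span PQ, ΣM about P with M_Q applied at Q: R_Q^{PQ}·10 = 83.33 + 27.54, so R_Q^{PQ} = 11.09 kN and R_P = 25 − 11.09 = 13.91 kN.
Span QR, ΣM about R: R_Q^{QR}·5.5 = 98.31 + 27.54, so R_Q^{QR} = 22.88 kN and R_R = 35.75 − 22.88 = 12.87 kN.
R_Q = 11.09 + 22.88 = 33.97 kN.

R_Q = 33.97 kN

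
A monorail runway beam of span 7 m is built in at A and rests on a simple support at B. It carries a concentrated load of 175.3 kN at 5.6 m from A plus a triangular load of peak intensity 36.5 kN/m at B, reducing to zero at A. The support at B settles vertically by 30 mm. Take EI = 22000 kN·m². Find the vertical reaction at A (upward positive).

Remove the prop at B; the released (primary) structure is a cantilever built in at A.
Free-end deflection of the primary structure under the applied loading (downward +):
  point load 175.3 at a = 5.6: Pa²(3L − a)/(6EI) = 14110/EI
  triangular load, peak 36.5 at the free end: 11w₀L⁴/(120EI) = 8033/EI
  δ_0 = 22143/EI
Flexibility coefficient — unit upward force at B: δ_{BB} = L³/(3EI) = 114.3/EI.
With EI = 22000 kN·m²: δ_0 = 1.0065 m and δ_{BB} = 0.005197 m/kN.
Compatibility — the beam at B must follow the support down by 0.03 m: δ_0 − R_B·δ_{BB} = 0.03, so R_B = (1.0065 − 0.03)/0.005197 = 187.9 kN.
Vertical equilibrium: R_A = ΣP − R_B = 303.1 − 187.9 = 115.1 kN.

R_A = 115.1 kN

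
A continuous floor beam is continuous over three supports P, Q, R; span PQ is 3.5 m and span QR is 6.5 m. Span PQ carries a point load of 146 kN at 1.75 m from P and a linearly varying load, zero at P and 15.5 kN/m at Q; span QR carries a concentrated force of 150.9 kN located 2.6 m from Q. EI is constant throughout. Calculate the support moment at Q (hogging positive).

Insert a hinge at Q; M_Q is the redundant, and each span becomes simply supported.
Rotations at Q on the released spans (each span's end-slope, ×1/EI):
  span PQ: point load 146 at a = 1.75: Pab(L + a)/(6LEI) = 111.8/EI
  span PQ: triangular load, peak 15.5: w₀L³/(45EI) = 14.77/EI
  span QR: point load 150.9 at a = 2.6: Pab(L + b)/(6LEI) = 408/EI
  relative rotation θ_0 = (126.5 + 408)/EI = 534.6/EI
A unit hogging moment at Q produces rotation L₁/(3EI) + L₂/(3EI) = 3.333/EI.
Compatibility: M_Q·(L₁+L₂)/(3EI) = θ_0, giving M_Q = 160.4 kN·m (hogging).

M_Q = 160.4 kN·m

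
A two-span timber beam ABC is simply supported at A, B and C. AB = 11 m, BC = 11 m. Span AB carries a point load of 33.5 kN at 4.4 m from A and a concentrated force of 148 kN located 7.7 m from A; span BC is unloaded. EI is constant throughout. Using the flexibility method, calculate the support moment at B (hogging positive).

Release continuity at B by inserting a hinge; the redundant is the internal moment M_B. The primary structure is two simply-supported spans AB and BC.
Discontinuity in slope at B on the released structure — sum the simple-span end rotations:
  span AB: point load 33.5 at a = 4.4: Pab(L + a)/(6LEI) = 227/EI
  span AB: point load 148 at a = 7.7: Pab(L + a)/(6LEI) = 1066/EI
  relative rotation θ_0 = (1293 + 0)/EI = 1293/EI
A unit hogging moment at B produces rotation L₁/(3EI) + L₂/(3EI) = 7.333/EI.
Slope continuity at B: θ_0 = M_B·7.333/EI, so M_B = 1293/7.333 = 176.3 kN·m (hogging).

M_B = 176.3 kN·m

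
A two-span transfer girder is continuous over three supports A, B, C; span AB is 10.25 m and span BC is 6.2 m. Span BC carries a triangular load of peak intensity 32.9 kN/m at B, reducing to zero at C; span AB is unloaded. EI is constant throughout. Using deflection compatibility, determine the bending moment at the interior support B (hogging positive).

Insert a hinge at B; M_B is the redundant, and each span becomes simply supported.
Rotations at B on the released spans (each span's end-slope, ×1/EI):
  span BC: triangular load, peak 32.9: w₀L³/(45EI) = 174.2/EI
  relative rotation θ_0 = (0 + 174.2)/EI = 174.2/EI
A unit hogging moment at B produces rotation L₁/(3EI) + L₂/(3EI) = 5.483/EI.
Compatibility: M_B·(L₁+L₂)/(3EI) = θ_0, giving M_B = 31.78 kN·m (hogging).

M_B = 31.78 kN·m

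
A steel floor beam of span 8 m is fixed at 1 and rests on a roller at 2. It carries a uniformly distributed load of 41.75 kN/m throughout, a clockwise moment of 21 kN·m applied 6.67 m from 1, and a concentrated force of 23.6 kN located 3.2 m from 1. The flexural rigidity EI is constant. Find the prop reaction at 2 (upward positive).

R_2 = 134 kN

Release the roller at 2. Primary structure: cantilever fixed at 1.
Deflection at 2 on the released cantilever, summing each load's contribution:
  UDL 41.75: wL⁴/(8EI) = 21376/EI
  clockwise couple 21 at a = 6.67: M₀a(2L − a)/(2EI) = 653.4/EI
  point load 23.6 at a = 3.2: Pa²(3L − a)/(6EI) = 837.8/EI
  δ_0 = 22867/EI
Flexibility coefficient — unit upward force at 2: δ_{22} = L³/(3EI) = 170.7/EI.
The prop prevents deflection at 2: R_2 = δ_0/δ_{22} = 22867/170.7 = 134 kN.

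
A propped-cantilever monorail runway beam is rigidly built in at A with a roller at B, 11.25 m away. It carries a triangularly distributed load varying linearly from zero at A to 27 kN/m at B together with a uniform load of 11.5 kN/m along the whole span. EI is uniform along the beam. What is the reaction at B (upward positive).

R_B = 132 kN

Release the roller at B. Primary structure: cantilever fixed at A.
Deflection at B on the released cantilever, summing each load's contribution:
  triangular load, peak 27 at the free end: 11w₀L⁴/(120EI) = 39645/EI
  UDL 11.5: wL⁴/(8EI) = 23026/EI
  δ_0 = 62671/EI
Tip deflection under a unit load at B: L³/(3EI) = 474.6/EI.
Compatibility at B: δ_0 − R_B·δ_{BB} = 0, so R_B = 62671/474.6 = 132 kN.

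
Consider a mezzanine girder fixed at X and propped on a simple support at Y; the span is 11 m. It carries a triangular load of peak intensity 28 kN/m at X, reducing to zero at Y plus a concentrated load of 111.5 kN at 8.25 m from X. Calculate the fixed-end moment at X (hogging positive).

M_X = 369.6 kN·m

Release the roller at Y. Primary structure: cantilever fixed at X.
Free-end deflection of the primary structure under the applied loading (downward +):
  triangular load, peak 28 at the fixed end: w₀L⁴/(30EI) = 13665/EI
  point load 111.5 at a = 8.25: Pa²(3L − a)/(6EI) = 31304/EI
  δ_0 = 44969/EI
Tip deflection under a unit load at Y: L³/(3EI) = 443.7/EI.
The prop prevents deflection at Y: R_Y = δ_0/δ_{YY} = 44969/443.7 = 101.4 kN.
Moment equilibrium about X: M_X = Σ(load moments about X) − R_Y·L = 1485 − 101.4×11 = 369.6 kN·m.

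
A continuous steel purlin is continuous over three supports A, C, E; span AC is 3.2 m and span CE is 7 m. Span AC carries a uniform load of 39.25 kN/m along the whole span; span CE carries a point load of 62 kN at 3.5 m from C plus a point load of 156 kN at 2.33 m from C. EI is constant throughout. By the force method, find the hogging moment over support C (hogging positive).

Release continuity at C by inserting a hinge; the redundant is the internal moment M_C. The primary structure is two simply-supported spans AC and CE.
End slopes at the hinge C, treating each span as simply supported:
  span AC: UDL 39.25: wL³/(24EI) = 53.59/EI
  span CE: point load 62 at a = 3.5: Pab(L + b)/(6LEI) = 189.9/EI
  span CE: point load 156 at a = 2.33: Pab(L + b)/(6LEI) = 471.6/EI
  relative rotation θ_0 = (53.59 + 661.5)/EI = 715.1/EI
A unit hogging moment at C produces rotation L₁/(3EI) + L₂/(3EI) = 3.4/EI.
Compatibility: M_C·(L₁+L₂)/(3EI) = θ_0, giving M_C = 210.3 kN·m (hogging).

M_C = 210.3 kN·m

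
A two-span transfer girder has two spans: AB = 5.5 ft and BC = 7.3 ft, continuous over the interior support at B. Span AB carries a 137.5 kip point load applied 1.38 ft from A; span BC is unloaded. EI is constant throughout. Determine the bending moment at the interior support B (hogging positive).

M_B = 38.2 kip·ft

Insert a hinge at B; M_B is the redundant, and each span becomes simply supported.
End slopes at the hinge B, treating each span as simply supported:
  span AB: point load 137.5 at a = 1.38: Pab(L + a)/(6LEI) = 163/EI
  relative rotation θ_0 = (163 + 0)/EI = 163/EI
A unit hogging moment at B produces rotation L₁/(3EI) + L₂/(3EI) = 4.267/EI.
Compatibility: M_B·(L₁+L₂)/(3EI) = θ_0, giving M_B = 38.2 kip·ft (hogging).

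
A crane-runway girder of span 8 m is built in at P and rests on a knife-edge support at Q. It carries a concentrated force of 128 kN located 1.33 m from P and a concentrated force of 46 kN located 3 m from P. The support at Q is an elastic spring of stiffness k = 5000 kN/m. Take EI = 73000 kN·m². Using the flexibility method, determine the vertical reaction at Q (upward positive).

Take the reaction at Q as the redundant and release it; the primary structure is a cantilever fixed at P.
Downward deflection at the released point Q due to the loads:
  point load 128 at a = 1.33: Pa²(3L − a)/(6EI) = 855.5/EI
  point load 46 at a = 3: Pa²(3L − a)/(6EI) = 1449/EI
  δ_0 = 2304/EI
Tip deflection under a unit load at Q: L³/(3EI) = 170.7/EI.
With EI = 73000 kN·m²: δ_0 = 0.031568 m and δ_{QQ} = 0.002338 m/kN.
Compatibility — the spring shortens by R_Q/k under the reaction it provides: δ_0 − R_Q·δ_{QQ} = R_Q/k. With 1/k = 0.0002 m/kN, R_Q = δ_0 / (δ_{QQ} + 1/k) = 0.031568 / (0.002338 + 0.0002) = 12.44 kN.

R_Q = 12.44 kN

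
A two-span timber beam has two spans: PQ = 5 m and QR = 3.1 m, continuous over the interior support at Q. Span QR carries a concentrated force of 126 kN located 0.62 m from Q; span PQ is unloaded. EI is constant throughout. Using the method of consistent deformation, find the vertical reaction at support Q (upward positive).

R_Q = 112 kN

Take M_Q as the redundant. Released structure: two simple spans PQ and QR with a hinge at Q.
Rotations at Q on the released spans (each span's end-slope, ×1/EI):
  span QR: point load 126 at a = 0.62: Pab(L + b)/(6LEI) = 58.12/EI
  relative rotation θ_0 = (0 + 58.12)/EI = 58.12/EI
A unit hogging moment at Q produces rotation L₁/(3EI) + L₂/(3EI) = 2.7/EI.
Compatibility: M_Q·(L₁+L₂)/(3EI) = θ_0, giving M_Q = 21.53 kN·m (hogging).
Span PQ, ΣM about P with M_Q applied at Q: R_Q^{PQ}·5 = 0 + 21.53, so R_Q^{PQ} = 4.305 kN and R_P = 0 − 4.305 = -4.305 kN.
Span QR, ΣM about R: R_Q^{QR}·3.1 = 312.5 + 21.53, so R_Q^{QR} = 107.7 kN and R_R = 126 − 107.7 = 18.26 kN.
R_Q = 4.305 + 107.7 = 112 kN.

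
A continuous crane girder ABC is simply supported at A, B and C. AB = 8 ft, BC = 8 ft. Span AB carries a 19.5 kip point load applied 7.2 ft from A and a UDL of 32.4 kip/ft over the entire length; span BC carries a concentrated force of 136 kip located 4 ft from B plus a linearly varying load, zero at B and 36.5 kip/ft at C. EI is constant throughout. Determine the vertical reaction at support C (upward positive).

R_C = 127 kip

Insert a hinge at B; M_B is the redundant, and each span becomes simply supported.
Discontinuity in slope at B on the released structure — sum the simple-span end rotations:
  span AB: point load 19.5 at a = 7.2: Pab(L + a)/(6LEI) = 35.57/EI
  span AB: UDL 32.4: wL³/(24EI) = 691.2/EI
  span BC: point load 136 at a = 4: Pab(L + b)/(6LEI) = 544/EI
  span BC: triangular load, peak 36.5: 7w₀L³/(360EI) = 363.4/EI
  relative rotation θ_0 = (726.8 + 907.4)/EI = 1634/EI
A unit hogging moment at B produces rotation L₁/(3EI) + L₂/(3EI) = 5.333/EI.
Compatibility: M_B·(L₁+L₂)/(3EI) = θ_0, giving M_B = 306.4 kip·ft (hogging).
Span BC, ΣM about C: R_B^{BC}·8 = 933.3 + 306.4, so R_B^{BC} = 155 kip and R_C = 282 − 155 = 127 kip.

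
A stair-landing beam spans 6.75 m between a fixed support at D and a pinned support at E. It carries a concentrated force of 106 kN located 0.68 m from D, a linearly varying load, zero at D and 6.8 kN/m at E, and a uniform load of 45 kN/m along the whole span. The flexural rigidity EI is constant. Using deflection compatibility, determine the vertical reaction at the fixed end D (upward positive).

Remove the prop at E; the released (primary) structure is a cantilever built in at D.
Deflection at E on the released cantilever, summing each load's contribution:
  point load 106 at a = 0.68: Pa²(3L − a)/(6EI) = 159.9/EI
  triangular load, peak 6.8 at the free end: 11w₀L⁴/(120EI) = 1294/EI
  UDL 45: wL⁴/(8EI) = 11677/EI
  δ_0 = 13131/EI
Tip deflection under a unit load at E: L³/(3EI) = 102.5/EI.
The prop prevents deflection at E: R_E = δ_0/δ_{EE} = 13131/102.5 = 128.1 kN.
Vertical equilibrium: R_D = ΣP − R_E = 432.7 − 128.1 = 304.6 kN.

R_D = 304.6 kN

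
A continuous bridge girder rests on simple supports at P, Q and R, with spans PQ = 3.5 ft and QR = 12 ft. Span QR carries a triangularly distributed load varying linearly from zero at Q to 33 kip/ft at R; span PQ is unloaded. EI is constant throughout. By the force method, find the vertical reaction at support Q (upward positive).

R_Q = 145.2 kip

Take M_Q as the redundant. Released structure: two simple spans PQ and QR with a hinge at Q.
Rotations at Q on the released spans (each span's end-slope, ×1/EI):
  span QR: triangular load, peak 33: 7w₀L³/(360EI) = 1109/EI
  relative rotation θ_0 = (0 + 1109)/EI = 1109/EI
A unit hogging moment at Q produces rotation L₁/(3EI) + L₂/(3EI) = 5.167/EI.
Slope continuity at Q: θ_0 = M_Q·5.167/EI, so M_Q = 1109/5.167 = 214.6 kip·ft (hogging).
Span PQ, ΣM about P with M_Q applied at Q: R_Q^{PQ}·3.5 = 0 + 214.6, so R_Q^{PQ} = 61.32 kip and R_P = 0 − 61.32 = -61.32 kip.
Span QR, ΣM about R: R_Q^{QR}·12 = 792 + 214.6, so R_Q^{QR} = 83.88 kip and R_R = 198 − 83.88 = 114.1 kip.
R_Q = 61.32 + 83.88 = 145.2 kip.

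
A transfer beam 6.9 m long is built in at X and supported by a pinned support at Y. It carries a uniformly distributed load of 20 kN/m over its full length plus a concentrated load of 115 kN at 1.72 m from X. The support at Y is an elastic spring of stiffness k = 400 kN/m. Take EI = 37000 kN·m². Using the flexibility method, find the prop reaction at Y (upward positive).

Release the roller at Y. Primary structure: cantilever fixed at X.
Downward deflection at the released point Y due to the loads:
  UDL 20: wL⁴/(8EI) = 5667/EI
  point load 115 at a = 1.72: Pa²(3L − a)/(6EI) = 1076/EI
  δ_0 = 6743/EI
Flexibility coefficient — unit upward force at Y: δ_{YY} = L³/(3EI) = 109.5/EI.
With EI = 37000 kN·m²: δ_0 = 0.18224 m and δ_{YY} = 0.00296 m/kN.
Compatibility — the spring shortens by R_Y/k under the reaction it provides: δ_0 − R_Y·δ_{YY} = R_Y/k. With 1/k = 0.0025 m/kN, R_Y = δ_0 / (δ_{YY} + 1/k) = 0.18224 / (0.00296 + 0.0025) = 33.38 kN.

R_Y = 33.38 kN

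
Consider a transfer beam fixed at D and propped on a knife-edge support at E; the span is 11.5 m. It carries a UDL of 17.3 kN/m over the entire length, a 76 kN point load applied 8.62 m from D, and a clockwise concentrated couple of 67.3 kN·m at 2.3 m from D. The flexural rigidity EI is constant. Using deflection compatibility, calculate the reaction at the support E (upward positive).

R_E = 125.8 kN

Choose R_E as the redundant. The primary structure is the cantilever fixed at D.
Downward deflection at the released point E due to the loads:
  UDL 17.3: wL⁴/(8EI) = 37822/EI
  point load 76 at a = 8.62: Pa²(3L − a)/(6EI) = 24358/EI
  clockwise couple 67.3 at a = 2.3: M₀a(2L − a)/(2EI) = 1602/EI
  δ_0 = 63782/EI
Tip deflection under a unit load at E: L³/(3EI) = 507/EI.
Compatibility at E: δ_0 − R_E·δ_{EE} = 0, so R_E = 63782/507 = 125.8 kN.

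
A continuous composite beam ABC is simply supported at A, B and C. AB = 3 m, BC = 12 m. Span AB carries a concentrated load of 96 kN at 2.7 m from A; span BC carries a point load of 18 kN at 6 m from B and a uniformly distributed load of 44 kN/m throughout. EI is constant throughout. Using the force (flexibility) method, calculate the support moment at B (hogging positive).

M_B = 670.9 kN·m

Insert a hinge at B; M_B is the redundant, and each span becomes simply supported.
Rotations at B on the released spans (each span's end-slope, ×1/EI):
  span AB: point load 96 at a = 2.7: Pab(L + a)/(6LEI) = 24.62/EI
  span BC: point load 18 at a = 6: Pab(L + b)/(6LEI) = 162/EI
  span BC: UDL 44: wL³/(24EI) = 3168/EI
  relative rotation θ_0 = (24.62 + 3330)/EI = 3355/EI
A unit hogging moment at B produces rotation L₁/(3EI) + L₂/(3EI) = 5/EI.
Compatibility: M_B·(L₁+L₂)/(3EI) = θ_0, giving M_B = 670.9 kN·m (hogging).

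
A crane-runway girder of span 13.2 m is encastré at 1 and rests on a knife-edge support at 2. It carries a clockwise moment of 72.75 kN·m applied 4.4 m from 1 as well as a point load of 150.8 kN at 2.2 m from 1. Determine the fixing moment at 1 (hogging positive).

M_1 = 265.6 kN·m

Choose R_2 as the redundant. The primary structure is the cantilever fixed at 1.
Primary-structure tip deflection at 2 by superposition:
  clockwise couple 72.75 at a = 4.4: M₀a(2L − a)/(2EI) = 3521/EI
  point load 150.8 at a = 2.2: Pa²(3L − a)/(6EI) = 4550/EI
  δ_0 = 8071/EI
Tip deflection under a unit load at 2: L³/(3EI) = 766.7/EI.
Compatibility at 2: δ_0 − R_2·δ_{22} = 0, so R_2 = 8071/766.7 = 10.53 kN.
Moment equilibrium about 1: M_1 = Σ(load moments about 1) − R_2·L = 404.5 − 10.53×13.2 = 265.6 kN·m.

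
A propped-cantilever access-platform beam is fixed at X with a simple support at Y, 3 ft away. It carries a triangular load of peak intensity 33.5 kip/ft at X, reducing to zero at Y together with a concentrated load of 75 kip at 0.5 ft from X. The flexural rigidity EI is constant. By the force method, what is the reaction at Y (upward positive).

R_Y = 13 kip

Release the roller at Y. Primary structure: cantilever fixed at X.
Downward deflection at the released point Y due to the loads:
  triangular load, peak 33.5 at the fixed end: w₀L⁴/(30EI) = 90.45/EI
  point load 75 at a = 0.5: Pa²(3L − a)/(6EI) = 26.56/EI
  δ_0 = 117/EI
Flexibility coefficient — unit upward force at Y: δ_{YY} = L³/(3EI) = 9/EI.
Compatibility at Y: δ_0 − R_Y·δ_{YY} = 0, so R_Y = 117/9 = 13 kip.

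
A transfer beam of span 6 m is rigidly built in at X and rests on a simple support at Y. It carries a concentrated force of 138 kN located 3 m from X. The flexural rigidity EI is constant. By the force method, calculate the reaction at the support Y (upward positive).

R_Y = 43.12 kN

Take the reaction at Y as the redundant and release it; the primary structure is a cantilever fixed at X.
Downward deflection at the released point Y due to the loads:
  point load 138 at a = 3: Pa²(3L − a)/(6EI) = 3105/EI
Flexibility coefficient — unit upward force at Y: δ_{YY} = L³/(3EI) = 72/EI.
The prop prevents deflection at Y: R_Y = δ_0/δ_{YY} = 3105/72 = 43.12 kN.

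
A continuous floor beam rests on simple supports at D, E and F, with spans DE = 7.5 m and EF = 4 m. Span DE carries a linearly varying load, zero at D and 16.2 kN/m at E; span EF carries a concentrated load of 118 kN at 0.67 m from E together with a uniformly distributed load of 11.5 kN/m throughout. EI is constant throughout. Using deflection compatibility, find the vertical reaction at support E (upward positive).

R_E = 188 kN

Insert a hinge at E; M_E is the redundant, and each span becomes simply supported.
Discontinuity in slope at E on the released structure — sum the simple-span end rotations:
  span DE: triangular load, peak 16.2: w₀L³/(45EI) = 151.9/EI
  span EF: point load 118 at a = 0.67: Pab(L + b)/(6LEI) = 80.41/EI
  span EF: UDL 11.5: wL³/(24EI) = 30.67/EI
  relative rotation θ_0 = (151.9 + 111.1)/EI = 262.9/EI
A unit hogging moment at E produces rotation L₁/(3EI) + L₂/(3EI) = 3.833/EI.
Compatibility: M_E·(L₁+L₂)/(3EI) = θ_0, giving M_E = 68.6 kN·m (hogging).
Span DE, ΣM about D with M_E applied at E: R_E^{DE}·7.5 = 303.8 + 68.6, so R_E^{DE} = 49.65 kN and R_D = 60.75 − 49.65 = 11.1 kN.
Span EF, ΣM about F: R_E^{EF}·4 = 484.9 + 68.6, so R_E^{EF} = 138.4 kN and R_F = 164 − 138.4 = 25.62 kN.
R_E = 49.65 + 138.4 = 188 kN.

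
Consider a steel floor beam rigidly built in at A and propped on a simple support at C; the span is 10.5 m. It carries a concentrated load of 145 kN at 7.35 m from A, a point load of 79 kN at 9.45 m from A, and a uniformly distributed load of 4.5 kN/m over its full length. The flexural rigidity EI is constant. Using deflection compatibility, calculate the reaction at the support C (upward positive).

Remove the prop at C; the released (primary) structure is a cantilever built in at A.
Free-end deflection of the primary structure under the applied loading (downward +):
  point load 145 at a = 7.35: Pa²(3L − a)/(6EI) = 31529/EI
  point load 79 at a = 9.45: Pa²(3L − a)/(6EI) = 25927/EI
  UDL 4.5: wL⁴/(8EI) = 6837/EI
  δ_0 = 64293/EI
Tip deflection under a unit load at C: L³/(3EI) = 385.9/EI.
The prop prevents deflection at C: R_C = δ_0/δ_{CC} = 64293/385.9 = 166.6 kN.

R_C = 166.6 kN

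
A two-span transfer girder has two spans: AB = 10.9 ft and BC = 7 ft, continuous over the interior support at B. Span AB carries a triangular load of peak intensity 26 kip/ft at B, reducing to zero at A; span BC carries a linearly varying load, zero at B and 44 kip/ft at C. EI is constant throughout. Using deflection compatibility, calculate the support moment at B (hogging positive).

Take M_B as the redundant. Released structure: two simple spans AB and BC with a hinge at B.
Discontinuity in slope at B on the released structure — sum the simple-span end rotations:
  span AB: triangular load, peak 26: w₀L³/(45EI) = 748.2/EI
  span BC: triangular load, peak 44: 7w₀L³/(360EI) = 293.5/EI
  relative rotation θ_0 = (748.2 + 293.5)/EI = 1042/EI
A unit hogging moment at B produces rotation L₁/(3EI) + L₂/(3EI) = 5.967/EI.
Slope continuity at B: θ_0 = M_B·5.967/EI, so M_B = 1042/5.967 = 174.6 kip·ft (hogging).

M_B = 174.6 kip·ft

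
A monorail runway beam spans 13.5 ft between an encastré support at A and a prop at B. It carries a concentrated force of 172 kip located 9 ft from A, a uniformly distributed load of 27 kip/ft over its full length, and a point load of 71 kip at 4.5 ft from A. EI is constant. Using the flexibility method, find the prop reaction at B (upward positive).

R_B = 236.4 kip

Take the reaction at B as the redundant and release it; the primary structure is a cantilever fixed at A.
Free-end deflection of the primary structure under the applied loading (downward +):
  point load 172 at a = 9: Pa²(3L − a)/(6EI) = 73143/EI
  UDL 27: wL⁴/(8EI) = 112101/EI
  point load 71 at a = 4.5: Pa²(3L − a)/(6EI) = 8626/EI
  δ_0 = 193870/EI
Tip deflection under a unit load at B: L³/(3EI) = 820.1/EI.
The prop prevents deflection at B: R_B = δ_0/δ_{BB} = 193870/820.1 = 236.4 kip.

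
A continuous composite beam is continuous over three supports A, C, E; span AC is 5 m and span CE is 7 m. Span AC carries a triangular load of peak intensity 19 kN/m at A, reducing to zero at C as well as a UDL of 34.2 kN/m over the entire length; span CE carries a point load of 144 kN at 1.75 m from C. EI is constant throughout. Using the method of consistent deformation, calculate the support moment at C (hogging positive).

M_C = 152.5 kN·m

Insert a hinge at C; M_C is the redundant, and each span becomes simply supported.
End slopes at the hinge C, treating each span as simply supported:
  span AC: triangular load, peak 19: 7w₀L³/(360EI) = 46.18/EI
  span AC: UDL 34.2: wL³/(24EI) = 178.1/EI
  span CE: point load 144 at a = 1.75: Pab(L + b)/(6LEI) = 385.9/EI
  relative rotation θ_0 = (224.3 + 385.9)/EI = 610.2/EI
A unit hogging moment at C produces rotation L₁/(3EI) + L₂/(3EI) = 4/EI.
Compatibility: M_C·(L₁+L₂)/(3EI) = θ_0, giving M_C = 152.5 kN·m (hogging).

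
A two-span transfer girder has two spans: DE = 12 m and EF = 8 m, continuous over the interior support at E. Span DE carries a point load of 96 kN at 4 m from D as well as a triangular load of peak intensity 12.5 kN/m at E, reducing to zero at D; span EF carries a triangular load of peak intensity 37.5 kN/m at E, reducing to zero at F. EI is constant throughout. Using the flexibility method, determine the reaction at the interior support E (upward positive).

Insert a hinge at E; M_E is the redundant, and each span becomes simply supported.
Discontinuity in slope at E on the released structure — sum the simple-span end rotations:
  span DE: point load 96 at a = 4: Pab(L + a)/(6LEI) = 682.7/EI
  span DE: triangular load, peak 12.5: w₀L³/(45EI) = 480/EI
  span EF: triangular load, peak 37.5: w₀L³/(45EI) = 426.7/EI
  relative rotation θ_0 = (1163 + 426.7)/EI = 1589/EI
A unit hogging moment at E produces rotation L₁/(3EI) + L₂/(3EI) = 6.667/EI.
Slope continuity at E: θ_0 = M_E·6.667/EI, so M_E = 1589/6.667 = 238.4 kN·m (hogging).
Span DE, ΣM about D with M_E applied at E: R_E^{DE}·12 = 984 + 238.4, so R_E^{DE} = 101.9 kN and R_D = 171 − 101.9 = 69.13 kN.
Span EF, ΣM about F: R_E^{EF}·8 = 800 + 238.4, so R_E^{EF} = 129.8 kN and R_F = 150 − 129.8 = 20.2 kN.
R_E = 101.9 + 129.8 = 231.7 kN.

R_E = 231.7 kN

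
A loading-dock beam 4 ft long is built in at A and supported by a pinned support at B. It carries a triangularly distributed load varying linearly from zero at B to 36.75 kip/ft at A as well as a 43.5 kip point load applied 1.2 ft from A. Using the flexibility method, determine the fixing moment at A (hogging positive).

Release the roller at B. Primary structure: cantilever fixed at A.
Downward deflection at the released point B due to the loads:
  triangular load, peak 36.75 at the fixed end: w₀L⁴/(30EI) = 313.6/EI
  point load 43.5 at a = 1.2: Pa²(3L − a)/(6EI) = 112.8/EI
  δ_0 = 426.4/EI
Tip deflection under a unit load at B: L³/(3EI) = 21.33/EI.
The prop prevents deflection at B: R_B = δ_0/δ_{BB} = 426.4/21.33 = 19.99 kip.
Moment equilibrium about A: M_A = Σ(load moments about A) − R_B·L = 150.2 − 19.99×4 = 70.26 kip·ft.

M_A = 70.26 kip·ft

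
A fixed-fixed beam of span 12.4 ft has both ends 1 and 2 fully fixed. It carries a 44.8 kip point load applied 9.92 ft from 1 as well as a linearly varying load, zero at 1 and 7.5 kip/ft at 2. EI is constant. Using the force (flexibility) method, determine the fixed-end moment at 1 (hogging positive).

M_1 = 56.22 kip·ft

Take the two fixed-end moments M_1, M_2 as redundants; the released structure is the simple span 12.
On the primary (simply-supported) span, the end slopes from the loading are:
  at 1: point load 44.8 at a = 9.92: Pab(L + b)/(6LEI) = 220.4/EI
  at 2: point load 44.8 at a = 9.92: Pab(L + a)/(6LEI) = 330.6/EI
  at 1: triangular load, peak 7.5: 7w₀L³/(360EI) = 278/EI
  at 2: triangular load, peak 7.5: w₀L³/(45EI) = 317.8/EI
  θ_10 = 498.5/EI,  θ_20 = 648.4/EI
Flexibility coefficients: a unit moment at one end gives L/(3EI) there and L/(6EI) at the far end, so f₁₁ = f₂₂ = 4.133/EI and f₁₂ = f₂₁ = 2.067/EI.
Compatibility — zero rotation at each built-in end:
  4.133 M_1 + 2.067 M_2 = 498.5
  2.067 M_1 + 4.133 M_2 = 648.4
Solving the pair gives M_1 = 56.22 kip·ft and M_2 = 128.8 kip·ft (hogging).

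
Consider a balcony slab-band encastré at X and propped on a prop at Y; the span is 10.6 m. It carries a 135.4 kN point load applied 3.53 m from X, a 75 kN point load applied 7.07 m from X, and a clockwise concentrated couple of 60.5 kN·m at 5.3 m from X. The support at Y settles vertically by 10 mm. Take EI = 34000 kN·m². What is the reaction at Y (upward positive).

Take the reaction at Y as the redundant and release it; the primary structure is a cantilever fixed at X.
Primary-structure tip deflection at Y by superposition:
  point load 135.4 at a = 3.53: Pa²(3L − a)/(6EI) = 7950/EI
  point load 75 at a = 7.07: Pa²(3L − a)/(6EI) = 15452/EI
  clockwise couple 60.5 at a = 5.3: M₀a(2L − a)/(2EI) = 2549/EI
  δ_0 = 25950/EI
Flexibility coefficient — unit upward force at Y: δ_{YY} = L³/(3EI) = 397/EI.
With EI = 34000 kN·m²: δ_0 = 0.76324 m and δ_{YY} = 0.011677 m/kN.
Compatibility — the beam at Y must follow the support down by 0.01 m: δ_0 − R_Y·δ_{YY} = 0.01, so R_Y = (0.76324 − 0.01)/0.011677 = 64.51 kN.

R_Y = 64.51 kN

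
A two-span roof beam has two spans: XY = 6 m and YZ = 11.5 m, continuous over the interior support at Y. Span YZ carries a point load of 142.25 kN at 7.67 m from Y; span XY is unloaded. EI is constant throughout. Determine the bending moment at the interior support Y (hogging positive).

Release continuity at Y by inserting a hinge; the redundant is the internal moment M_Y. The primary structure is two simply-supported spans XY and YZ.
Discontinuity in slope at Y on the released structure — sum the simple-span end rotations:
  span YZ: point load 142.25 at a = 7.67: Pab(L + b)/(6LEI) = 928.4/EI
  relative rotation θ_0 = (0 + 928.4)/EI = 928.4/EI
A unit hogging moment at Y produces rotation L₁/(3EI) + L₂/(3EI) = 5.833/EI.
Compatibility: M_Y·(L₁+L₂)/(3EI) = θ_0, giving M_Y = 159.2 kN·m (hogging).

M_Y = 159.2 kN·m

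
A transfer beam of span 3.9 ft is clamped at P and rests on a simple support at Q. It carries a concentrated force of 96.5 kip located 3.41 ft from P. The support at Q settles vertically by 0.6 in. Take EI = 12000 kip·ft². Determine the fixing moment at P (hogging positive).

Take the reaction at Q as the redundant and release it; the primary structure is a cantilever fixed at P.
Free-end deflection of the primary structure under the applied loading (downward +):
  point load 96.5 at a = 3.41: Pa²(3L − a)/(6EI) = 1550/EI
Flexibility coefficient — unit upward force at Q: δ_{QQ} = L³/(3EI) = 19.77/EI.
With EI = 12000 kip·ft²: δ_0 = 0.1292 ft and δ_{QQ} = 0.001648 ft/kip.
Compatibility — the beam at Q must follow the support down by 0.05 ft: δ_0 − R_Q·δ_{QQ} = 0.05, so R_Q = (0.1292 − 0.05)/0.001648 = 48.06 kip.
Moment equilibrium about P: M_P = Σ(load moments about P) − R_Q·L = 329.1 − 48.06×3.9 = 141.6 kip·ft.

M_P = 141.6 kip·ft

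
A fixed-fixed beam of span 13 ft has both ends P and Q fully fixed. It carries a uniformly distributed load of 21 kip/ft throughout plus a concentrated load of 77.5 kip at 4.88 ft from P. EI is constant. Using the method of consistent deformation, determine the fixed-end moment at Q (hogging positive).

Take the two fixed-end moments M_P, M_Q as redundants; the released structure is the simple span PQ.
Simple-span end rotations at P and Q under the given loads:
  at P: UDL 21: wL³/(24EI) = 1922/EI
  at Q: UDL 21: wL³/(24EI) = 1922/EI
  at P: point load 77.5 at a = 4.88: Pab(L + b)/(6LEI) = 831.5/EI
  at Q: point load 77.5 at a = 4.88: Pab(L + a)/(6LEI) = 704/EI
  θ_P0 = 2754/EI,  θ_Q0 = 2626/EI
Flexibility coefficients: a unit moment at one end gives L/(3EI) there and L/(6EI) at the far end, so f₁₁ = f₂₂ = 4.333/EI and f₁₂ = f₂₁ = 2.167/EI.
Compatibility — zero rotation at each built-in end:
  4.333 M_P + 2.167 M_Q = 2754
  2.167 M_P + 4.333 M_Q = 2626
Solving the pair gives M_P = 443.3 kip·ft and M_Q = 384.4 kip·ft (hogging).

M_Q = 384.4 kip·ft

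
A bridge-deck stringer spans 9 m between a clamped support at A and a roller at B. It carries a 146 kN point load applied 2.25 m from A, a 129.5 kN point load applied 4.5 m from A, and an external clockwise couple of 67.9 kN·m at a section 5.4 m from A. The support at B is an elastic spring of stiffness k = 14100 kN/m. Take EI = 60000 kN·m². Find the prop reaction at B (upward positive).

Choose R_B as the redundant. The primary structure is the cantilever fixed at A.
Primary-structure tip deflection at B by superposition:
  point load 146 at a = 2.25: Pa²(3L − a)/(6EI) = 3049/EI
  point load 129.5 at a = 4.5: Pa²(3L − a)/(6EI) = 9834/EI
  clockwise couple 67.9 at a = 5.4: M₀a(2L − a)/(2EI) = 2310/EI
  δ_0 = 15193/EI
Tip deflection under a unit load at B: L³/(3EI) = 243/EI.
With EI = 60000 kN·m²: δ_0 = 0.25321 m and δ_{BB} = 0.00405 m/kN.
Compatibility — the spring shortens by R_B/k under the reaction it provides: δ_0 − R_B·δ_{BB} = R_B/k. With 1/k = 0.000071 m/kN, R_B = δ_0 / (δ_{BB} + 1/k) = 0.25321 / (0.00405 + 0.000071) = 61.45 kN.

R_B = 61.45 kN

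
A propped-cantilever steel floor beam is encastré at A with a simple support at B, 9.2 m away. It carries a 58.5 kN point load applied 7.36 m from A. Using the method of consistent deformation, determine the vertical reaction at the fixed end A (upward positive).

R_A = 17.32 kN

Choose R_B as the redundant. The primary structure is the cantilever fixed at A.
Primary-structure tip deflection at B by superposition:
  point load 58.5 at a = 7.36: Pa²(3L − a)/(6EI) = 10690/EI
Flexibility coefficient — unit upward force at B: δ_{BB} = L³/(3EI) = 259.6/EI.
Compatibility at B: δ_0 − R_B·δ_{BB} = 0, so R_B = 10690/259.6 = 41.18 kN.
Vertical equilibrium: R_A = ΣP − R_B = 58.5 − 41.18 = 17.32 kN.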